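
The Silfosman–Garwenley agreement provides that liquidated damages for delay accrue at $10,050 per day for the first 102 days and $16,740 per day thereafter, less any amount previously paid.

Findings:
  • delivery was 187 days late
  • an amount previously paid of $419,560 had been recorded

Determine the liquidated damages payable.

Liquidated damages: $2,028,440

First 102 days: 102 × $10,050 = $1,025,100
Remaining days: (187 − 102) × $16,740 = $1,422,900
Accrued per-day damages: $1,025,100 + $1,422,900 = $2,448,000
Less amount previously paid: $2,448,000 − $419,560 = $2,028,440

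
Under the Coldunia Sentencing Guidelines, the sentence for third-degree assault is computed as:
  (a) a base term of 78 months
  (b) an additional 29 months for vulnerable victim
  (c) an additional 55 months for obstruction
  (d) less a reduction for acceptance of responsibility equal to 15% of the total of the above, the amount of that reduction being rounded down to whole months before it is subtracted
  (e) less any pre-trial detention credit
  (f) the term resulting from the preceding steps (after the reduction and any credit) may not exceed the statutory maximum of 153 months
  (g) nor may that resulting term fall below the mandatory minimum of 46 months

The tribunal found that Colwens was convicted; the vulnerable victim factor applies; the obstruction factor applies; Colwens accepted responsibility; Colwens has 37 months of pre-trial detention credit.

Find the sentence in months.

101 months

Vulnerable victim enhancement: +29 months
Obstruction enhancement: +55 months
Adjusted term: 78 months + 29 months + 55 months = 162 months
Acceptance of responsibility reduction: 15% of 162 months = 24 months (rounded down)
After reduction: 162 − 24 = 138 months
Less pre-trial detention credit: 138 months − 37 months = 101 months
Cap at 153 months: 101 months is within the cap, no reduction.
Minimum 46 months: 101 months meets the minimum, no increase.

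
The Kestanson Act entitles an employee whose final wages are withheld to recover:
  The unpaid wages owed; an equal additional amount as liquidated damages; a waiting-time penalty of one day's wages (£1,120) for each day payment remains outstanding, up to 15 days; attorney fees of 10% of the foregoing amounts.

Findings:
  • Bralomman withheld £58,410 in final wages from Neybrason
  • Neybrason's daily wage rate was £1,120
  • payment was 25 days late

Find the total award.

Liquidated damages (equal amount): £58,410
Penalty days: min(25, 15) = 15
Waiting-time penalty: 15 × £1,120 = £16,800
Subtotal: £58,410 + £58,410 + £16,800 = £133,620
Attorney fees: 10% of £133,620 = £13,362
Total award: £133,620 + £13,362 = £146,982

£146,982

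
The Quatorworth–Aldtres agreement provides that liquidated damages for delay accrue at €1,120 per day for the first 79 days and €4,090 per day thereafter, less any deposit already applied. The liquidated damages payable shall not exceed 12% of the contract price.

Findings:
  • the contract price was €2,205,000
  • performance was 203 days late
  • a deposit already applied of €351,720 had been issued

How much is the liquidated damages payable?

€243,920

First 79 days: 79 × €1,120 = €88,480
Remaining days: (203 − 79) × €4,090 = €507,160
Accrued per-day damages: €88,480 + €507,160 = €595,640
Less deposit already applied: €595,640 − €351,720 = €243,920
Cap: 12% of €2,205,000 = €264,600
Cap at €264,600: €243,920 is within the cap, no reduction.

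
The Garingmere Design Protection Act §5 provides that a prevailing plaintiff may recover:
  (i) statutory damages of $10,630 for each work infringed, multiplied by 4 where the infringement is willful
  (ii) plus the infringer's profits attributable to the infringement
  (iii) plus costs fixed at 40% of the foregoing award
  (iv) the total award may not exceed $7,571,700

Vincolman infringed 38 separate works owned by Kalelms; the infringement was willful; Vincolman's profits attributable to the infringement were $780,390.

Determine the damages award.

Statutory damages: 38 × $10,630 = $403,940
Multiplied by 4: 4 × $403,940 = $1,615,760
Combined award: $1,615,760 + $780,390 = $2,396,150
Costs: 40% of $2,396,150 = $958,460
Award plus costs: $2,396,150 + $958,460 = $3,354,610
Cap at $7,571,700: $3,354,610 is within the cap, no reduction.

$3,354,610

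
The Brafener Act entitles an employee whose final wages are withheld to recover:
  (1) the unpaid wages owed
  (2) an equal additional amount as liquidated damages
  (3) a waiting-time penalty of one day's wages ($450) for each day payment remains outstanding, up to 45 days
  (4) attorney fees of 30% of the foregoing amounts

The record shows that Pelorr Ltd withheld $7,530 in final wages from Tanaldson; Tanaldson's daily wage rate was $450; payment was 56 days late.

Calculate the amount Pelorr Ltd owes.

Liquidated damages (equal amount): $7,530
Penalty days: min(56, 45) = 45
Waiting-time penalty: 45 × $450 = $20,250
Subtotal: $7,530 + $7,530 + $20,250 = $35,310
Attorney fees: 30% of $35,310 = $10,593
Total award: $35,310 + $10,593 = $45,903

Total award: $45,903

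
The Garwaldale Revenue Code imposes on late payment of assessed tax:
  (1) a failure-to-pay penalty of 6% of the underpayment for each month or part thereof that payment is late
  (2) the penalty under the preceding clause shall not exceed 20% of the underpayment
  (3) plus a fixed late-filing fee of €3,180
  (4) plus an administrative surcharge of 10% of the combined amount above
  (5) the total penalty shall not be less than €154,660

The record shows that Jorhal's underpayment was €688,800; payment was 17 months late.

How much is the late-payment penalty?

Accrued rate: 6% × 17 = 102%, capped at 20% → 20%
Failure-to-pay penalty: 20% of €688,800 = €137,760
Penalty before surcharge: €137,760 + €3,180 = €140,940
Administrative surcharge: 10% of €140,940 = €14,094
Total penalty: €140,940 + €14,094 = €155,034
Minimum €154,660: €155,034 meets the minimum, no increase.

€155,034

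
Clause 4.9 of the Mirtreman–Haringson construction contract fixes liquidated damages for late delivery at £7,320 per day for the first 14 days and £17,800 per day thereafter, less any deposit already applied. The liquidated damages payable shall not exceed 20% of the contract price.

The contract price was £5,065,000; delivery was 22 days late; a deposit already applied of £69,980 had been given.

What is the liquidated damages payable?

First 14 days: 14 × £7,320 = £102,480
Remaining days: (22 − 14) × £17,800 = £142,400
Accrued per-day damages: £102,480 + £142,400 = £244,880
Less deposit already applied: £244,880 − £69,980 = £174,900
Cap: 20% of £5,065,000 = £1,013,000
Cap at £1,013,000: £174,900 is within the cap, no reduction.

£174,900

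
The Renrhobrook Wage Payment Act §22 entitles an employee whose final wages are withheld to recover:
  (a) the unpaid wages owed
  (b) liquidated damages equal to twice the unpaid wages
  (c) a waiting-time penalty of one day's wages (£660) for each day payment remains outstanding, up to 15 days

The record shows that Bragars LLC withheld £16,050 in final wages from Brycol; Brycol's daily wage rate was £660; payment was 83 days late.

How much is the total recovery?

Doubled: 2 × £16,050 = £32,100
Penalty days: min(83, 15) = 15
Waiting-time penalty: 15 × £660 = £9,900
Total award: £16,050 + £32,100 + £9,900 = £58,050

£58,050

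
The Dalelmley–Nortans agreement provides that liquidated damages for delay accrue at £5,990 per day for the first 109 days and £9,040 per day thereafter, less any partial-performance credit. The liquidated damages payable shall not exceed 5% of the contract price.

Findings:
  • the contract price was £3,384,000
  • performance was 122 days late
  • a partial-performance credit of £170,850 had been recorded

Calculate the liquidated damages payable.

First 109 days: 109 × £5,990 = £652,910
Remaining days: (122 − 109) × £9,040 = £117,520
Accrued per-day damages: £652,910 + £117,520 = £770,430
Less partial-performance credit: £770,430 − £170,850 = £599,580
Cap: 5% of £3,384,000 = £169,200
Cap at £169,200: £599,580 exceeds the cap → £169,200

Liquidated damages: £169,200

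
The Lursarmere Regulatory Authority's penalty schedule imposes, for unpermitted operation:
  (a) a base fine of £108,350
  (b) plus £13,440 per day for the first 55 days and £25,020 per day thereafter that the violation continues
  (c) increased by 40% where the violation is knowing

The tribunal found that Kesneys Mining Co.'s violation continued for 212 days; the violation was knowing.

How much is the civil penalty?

£6,685,966

First 55 days: 55 × £13,440 = £739,200
Remaining days: (212 − 55) × £25,020 = £3,928,140
Per-day component: £739,200 + £3,928,140 = £4,667,340
Base plus per-day: £108,350 + £4,667,340 = £4,775,690
Enhancement: 40% of £4,775,690 = £1,910,276
Enhanced fine: £4,775,690 + £1,910,276 = £6,685,966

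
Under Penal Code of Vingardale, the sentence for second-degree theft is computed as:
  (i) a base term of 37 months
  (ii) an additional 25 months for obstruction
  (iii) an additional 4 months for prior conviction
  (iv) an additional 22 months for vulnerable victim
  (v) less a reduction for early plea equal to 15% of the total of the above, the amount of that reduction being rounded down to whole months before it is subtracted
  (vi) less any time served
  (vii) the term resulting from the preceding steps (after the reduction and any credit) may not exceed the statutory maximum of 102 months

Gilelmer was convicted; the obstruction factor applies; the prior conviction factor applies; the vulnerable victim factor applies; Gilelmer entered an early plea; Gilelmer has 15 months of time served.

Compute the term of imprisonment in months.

Obstruction enhancement: +25 months
Prior conviction enhancement: +4 months
Vulnerable victim enhancement: +22 months
Adjusted term: 37 months + 25 months + 4 months + 22 months = 88 months
Early plea reduction: 15% of 88 months = 13 months (rounded down)
After reduction: 88 − 13 = 75 months
Less time served: 75 months − 15 months = 60 months
Cap at 102 months: 60 months is within the cap, no reduction.

60 months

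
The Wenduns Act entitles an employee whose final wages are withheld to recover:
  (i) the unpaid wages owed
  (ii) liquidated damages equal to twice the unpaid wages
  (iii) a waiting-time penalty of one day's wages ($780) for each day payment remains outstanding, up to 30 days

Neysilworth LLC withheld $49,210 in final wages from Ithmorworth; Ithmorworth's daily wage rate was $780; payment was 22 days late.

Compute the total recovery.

Total award: $164,790

Doubled: 2 × $49,210 = $98,420
Penalty days: min(22, 30) = 22
Waiting-time penalty: 22 × $780 = $17,160
Total award: $49,210 + $98,420 + $17,160 = $164,790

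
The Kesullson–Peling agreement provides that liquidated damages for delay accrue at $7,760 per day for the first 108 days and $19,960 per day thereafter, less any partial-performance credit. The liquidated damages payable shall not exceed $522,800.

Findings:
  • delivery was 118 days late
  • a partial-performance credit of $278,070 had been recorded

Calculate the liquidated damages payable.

Liquidated damages: $522,800

First 108 days: 108 × $7,760 = $838,080
Remaining days: (118 − 108) × $19,960 = $199,600
Accrued per-day damages: $838,080 + $199,600 = $1,037,680
Less partial-performance credit: $1,037,680 − $278,070 = $759,610
Cap at $522,800: $759,610 exceeds the cap → $522,800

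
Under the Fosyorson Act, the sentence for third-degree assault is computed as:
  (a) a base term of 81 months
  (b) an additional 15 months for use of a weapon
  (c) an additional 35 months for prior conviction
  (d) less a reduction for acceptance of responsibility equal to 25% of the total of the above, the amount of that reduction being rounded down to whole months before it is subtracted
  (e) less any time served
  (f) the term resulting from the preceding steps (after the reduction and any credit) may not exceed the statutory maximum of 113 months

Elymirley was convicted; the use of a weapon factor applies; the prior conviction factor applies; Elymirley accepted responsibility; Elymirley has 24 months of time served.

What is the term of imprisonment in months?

Use of a weapon enhancement: +15 months
Prior conviction enhancement: +35 months
Adjusted term: 81 months + 15 months + 35 months = 131 months
Acceptance of responsibility reduction: 25% of 131 months = 32 months (rounded down)
After reduction: 131 − 32 = 99 months
Less time served: 99 months − 24 months = 75 months
Cap at 113 months: 75 months is within the cap, no reduction.

75 months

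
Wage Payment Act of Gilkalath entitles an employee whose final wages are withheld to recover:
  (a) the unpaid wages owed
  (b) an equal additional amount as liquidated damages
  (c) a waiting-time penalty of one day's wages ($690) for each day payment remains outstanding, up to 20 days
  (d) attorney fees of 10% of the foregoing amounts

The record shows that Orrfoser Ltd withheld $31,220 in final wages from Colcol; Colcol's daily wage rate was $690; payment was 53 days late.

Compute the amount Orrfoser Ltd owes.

$83,864

Liquidated damages (equal amount): $31,220
Penalty days: min(53, 20) = 20
Waiting-time penalty: 20 × $690 = $13,800
Subtotal: $31,220 + $31,220 + $13,800 = $76,240
Attorney fees: 10% of $76,240 = $7,624
Total award: $76,240 + $7,624 = $83,864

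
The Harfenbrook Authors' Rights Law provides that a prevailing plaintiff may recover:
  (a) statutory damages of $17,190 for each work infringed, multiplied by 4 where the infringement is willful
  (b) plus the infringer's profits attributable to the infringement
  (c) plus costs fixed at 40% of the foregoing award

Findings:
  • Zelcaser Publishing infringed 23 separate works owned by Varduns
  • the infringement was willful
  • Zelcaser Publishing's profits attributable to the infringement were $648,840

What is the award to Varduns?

Statutory damages: 23 × $17,190 = $395,370
Multiplied by 4: 4 × $395,370 = $1,581,480
Combined award: $1,581,480 + $648,840 = $2,230,320
Costs: 40% of $2,230,320 = $892,128
Award plus costs: $2,230,320 + $892,128 = $3,122,448

$3,122,448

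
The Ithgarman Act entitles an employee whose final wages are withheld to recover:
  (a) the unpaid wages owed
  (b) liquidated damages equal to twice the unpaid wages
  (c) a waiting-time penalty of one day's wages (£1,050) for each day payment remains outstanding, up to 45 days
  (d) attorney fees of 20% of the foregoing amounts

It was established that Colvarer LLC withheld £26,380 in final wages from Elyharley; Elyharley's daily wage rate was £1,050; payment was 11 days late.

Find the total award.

£108,828

Doubled: 2 × £26,380 = £52,760
Penalty days: min(11, 45) = 11
Waiting-time penalty: 11 × £1,050 = £11,550
Subtotal: £26,380 + £52,760 + £11,550 = £90,690
Attorney fees: 20% of £90,690 = £18,138
Total award: £90,690 + £18,138 = £108,828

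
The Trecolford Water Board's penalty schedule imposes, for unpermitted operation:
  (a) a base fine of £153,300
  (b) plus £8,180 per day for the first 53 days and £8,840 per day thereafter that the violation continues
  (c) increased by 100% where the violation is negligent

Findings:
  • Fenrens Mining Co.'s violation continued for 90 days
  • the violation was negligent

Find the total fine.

First 53 days: 53 × £8,180 = £433,540
Remaining days: (90 − 53) × £8,840 = £327,080
Per-day component: £433,540 + £327,080 = £760,620
Base plus per-day: £153,300 + £760,620 = £913,920
Enhancement: 100% of £913,920 = £913,920
Enhanced fine: £913,920 + £913,920 = £1,827,840

£1,827,840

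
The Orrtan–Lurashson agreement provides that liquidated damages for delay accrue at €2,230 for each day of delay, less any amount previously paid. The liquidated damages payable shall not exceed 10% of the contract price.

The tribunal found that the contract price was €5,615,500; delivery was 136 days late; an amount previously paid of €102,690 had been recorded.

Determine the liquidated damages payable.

Per-day damages: 136 × €2,230 = €303,280
Less amount previously paid: €303,280 − €102,690 = €200,590
Cap: 10% of €5,615,500 = €561,550
Cap at €561,550: €200,590 is within the cap, no reduction.

€200,590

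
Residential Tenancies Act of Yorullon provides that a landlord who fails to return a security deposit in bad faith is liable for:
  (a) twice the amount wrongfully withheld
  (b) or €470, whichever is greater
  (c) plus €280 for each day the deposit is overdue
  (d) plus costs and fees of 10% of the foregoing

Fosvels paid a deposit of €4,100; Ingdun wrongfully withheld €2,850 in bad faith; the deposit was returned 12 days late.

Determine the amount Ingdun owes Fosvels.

€9,966

Doubled: 2 × €2,850 = €5,700
Minimum €470: €5,700 meets the minimum, no increase.
Late-return penalty: 12 × €280 = €3,360
Damages plus late penalty: €5,700 + €3,360 = €9,060
Costs and fees: 10% of €9,060 = €906
Total recovery: €9,060 + €906 = €9,966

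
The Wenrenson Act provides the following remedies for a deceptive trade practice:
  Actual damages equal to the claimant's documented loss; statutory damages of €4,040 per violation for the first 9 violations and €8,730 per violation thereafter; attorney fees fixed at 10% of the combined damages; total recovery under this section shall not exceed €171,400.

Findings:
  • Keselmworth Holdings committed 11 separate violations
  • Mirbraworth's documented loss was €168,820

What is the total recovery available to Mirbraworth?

€171,400

First 9 violations: 9 × €4,040 = €36,360
Remaining violations: (11 − 9) × €8,730 = €17,460
Statutory damages: €36,360 + €17,460 = €53,820
Combined damages: €168,820 + €53,820 = €222,640
Attorney fees: 10% of €222,640 = €22,264
Total before cap: €222,640 + €22,264 = €244,904
Cap at €171,400: €244,904 exceeds the cap → €171,400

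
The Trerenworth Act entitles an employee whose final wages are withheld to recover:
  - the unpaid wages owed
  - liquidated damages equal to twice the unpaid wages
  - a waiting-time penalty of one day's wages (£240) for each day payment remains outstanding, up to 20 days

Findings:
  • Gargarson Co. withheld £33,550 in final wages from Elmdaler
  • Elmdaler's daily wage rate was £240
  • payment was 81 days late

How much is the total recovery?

£105,450

Doubled: 2 × £33,550 = £67,100
Penalty days: min(81, 20) = 20
Waiting-time penalty: 20 × £240 = £4,800
Total award: £33,550 + £67,100 + £4,800 = £105,450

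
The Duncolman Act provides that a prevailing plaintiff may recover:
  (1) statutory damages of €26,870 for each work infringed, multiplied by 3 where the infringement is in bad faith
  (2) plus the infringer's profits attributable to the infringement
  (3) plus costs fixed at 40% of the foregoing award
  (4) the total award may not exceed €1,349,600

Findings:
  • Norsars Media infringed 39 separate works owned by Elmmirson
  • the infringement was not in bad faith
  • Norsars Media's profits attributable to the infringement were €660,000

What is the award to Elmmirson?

€1,349,600

Statutory damages: 39 × €26,870 = €1,047,930
Infringement not in bad faith: no ×3 enhancement.
Combined award: €1,047,930 + €660,000 = €1,707,930
Costs: 40% of €1,707,930 = €683,172
Award plus costs: €1,707,930 + €683,172 = €2,391,102
Cap at €1,349,600: €2,391,102 exceeds the cap → €1,349,600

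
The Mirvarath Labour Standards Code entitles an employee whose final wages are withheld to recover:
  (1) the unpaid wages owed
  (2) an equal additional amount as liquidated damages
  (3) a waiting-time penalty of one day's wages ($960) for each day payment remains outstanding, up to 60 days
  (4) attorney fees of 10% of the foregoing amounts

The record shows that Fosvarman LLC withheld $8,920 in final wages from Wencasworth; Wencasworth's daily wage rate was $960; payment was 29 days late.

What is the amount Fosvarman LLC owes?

$50,248

Liquidated damages (equal amount): $8,920
Penalty days: min(29, 60) = 29
Waiting-time penalty: 29 × $960 = $27,840
Subtotal: $8,920 + $8,920 + $27,840 = $45,680
Attorney fees: 10% of $45,680 = $4,568
Total award: $45,680 + $4,568 = $50,248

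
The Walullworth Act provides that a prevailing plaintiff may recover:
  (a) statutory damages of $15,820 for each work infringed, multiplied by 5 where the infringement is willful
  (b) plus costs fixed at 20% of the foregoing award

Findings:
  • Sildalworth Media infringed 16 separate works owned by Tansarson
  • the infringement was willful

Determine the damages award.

Statutory damages: 16 × $15,820 = $253,120
Multiplied by 5: 5 × $253,120 = $1,265,600
Costs: 20% of $1,265,600 = $253,120
Award plus costs: $1,265,600 + $253,120 = $1,518,720

Award: $1,518,720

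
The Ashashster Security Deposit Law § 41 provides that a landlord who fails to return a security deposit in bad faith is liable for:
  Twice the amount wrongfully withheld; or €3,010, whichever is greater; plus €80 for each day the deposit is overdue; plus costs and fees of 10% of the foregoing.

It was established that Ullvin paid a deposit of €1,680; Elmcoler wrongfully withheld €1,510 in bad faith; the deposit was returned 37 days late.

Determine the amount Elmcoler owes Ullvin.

Recovery: €6,578

Doubled: 2 × €1,510 = €3,020
Minimum €3,010: €3,020 meets the minimum, no increase.
Late-return penalty: 37 × €80 = €2,960
Damages plus late penalty: €3,020 + €2,960 = €5,980
Costs and fees: 10% of €5,980 = €598
Total recovery: €5,980 + €598 = €6,578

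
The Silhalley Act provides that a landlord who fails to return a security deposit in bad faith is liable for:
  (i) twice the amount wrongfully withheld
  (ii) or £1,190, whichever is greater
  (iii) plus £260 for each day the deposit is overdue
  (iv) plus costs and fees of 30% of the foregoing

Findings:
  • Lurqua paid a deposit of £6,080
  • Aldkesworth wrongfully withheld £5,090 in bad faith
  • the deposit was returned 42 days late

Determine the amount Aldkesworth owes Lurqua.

£27,430

Doubled: 2 × £5,090 = £10,180
Minimum £1,190: £10,180 meets the minimum, no increase.
Late-return penalty: 42 × £260 = £10,920
Damages plus late penalty: £10,180 + £10,920 = £21,100
Costs and fees: 30% of £21,100 = £6,330
Total recovery: £21,100 + £6,330 = £27,430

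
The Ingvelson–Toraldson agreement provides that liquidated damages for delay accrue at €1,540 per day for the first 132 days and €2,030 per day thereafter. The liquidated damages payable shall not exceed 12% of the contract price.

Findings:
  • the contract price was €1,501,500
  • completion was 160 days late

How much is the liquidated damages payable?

First 132 days: 132 × €1,540 = €203,280
Remaining days: (160 − 132) × €2,030 = €56,840
Accrued per-day damages: €203,280 + €56,840 = €260,120
Cap: 12% of €1,501,500 = €180,180
Cap at €180,180: €260,120 exceeds the cap → €180,180

€180,180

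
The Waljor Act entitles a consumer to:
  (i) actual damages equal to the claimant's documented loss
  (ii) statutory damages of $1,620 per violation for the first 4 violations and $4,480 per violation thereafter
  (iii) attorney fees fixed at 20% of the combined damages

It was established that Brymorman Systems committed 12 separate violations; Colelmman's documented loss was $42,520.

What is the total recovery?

First 4 violations: 4 × $1,620 = $6,480
Remaining violations: (12 − 4) × $4,480 = $35,840
Statutory damages: $6,480 + $35,840 = $42,320
Combined damages: $42,520 + $42,320 = $84,840
Attorney fees: 20% of $84,840 = $16,968
Total recovery: $84,840 + $16,968 = $101,808

$101,808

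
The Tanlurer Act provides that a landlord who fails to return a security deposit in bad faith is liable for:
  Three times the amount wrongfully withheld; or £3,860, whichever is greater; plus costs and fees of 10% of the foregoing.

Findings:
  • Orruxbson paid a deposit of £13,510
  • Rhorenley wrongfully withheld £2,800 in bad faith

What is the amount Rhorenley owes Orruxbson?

Trebled: 3 × £2,800 = £8,400
Minimum £3,860: £8,400 meets the minimum, no increase.
Costs and fees: 10% of £8,400 = £840
Total recovery: £8,400 + £840 = £9,240

£9,240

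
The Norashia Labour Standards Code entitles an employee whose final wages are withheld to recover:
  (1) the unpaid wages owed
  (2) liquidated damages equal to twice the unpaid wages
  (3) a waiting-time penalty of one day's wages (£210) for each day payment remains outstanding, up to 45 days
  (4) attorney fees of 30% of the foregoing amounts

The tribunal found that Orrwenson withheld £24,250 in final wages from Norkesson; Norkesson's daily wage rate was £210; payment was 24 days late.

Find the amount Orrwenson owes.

£101,127

Doubled: 2 × £24,250 = £48,500
Penalty days: min(24, 45) = 24
Waiting-time penalty: 24 × £210 = £5,040
Subtotal: £24,250 + £48,500 + £5,040 = £77,790
Attorney fees: 30% of £77,790 = £23,337
Total award: £77,790 + £23,337 = £101,127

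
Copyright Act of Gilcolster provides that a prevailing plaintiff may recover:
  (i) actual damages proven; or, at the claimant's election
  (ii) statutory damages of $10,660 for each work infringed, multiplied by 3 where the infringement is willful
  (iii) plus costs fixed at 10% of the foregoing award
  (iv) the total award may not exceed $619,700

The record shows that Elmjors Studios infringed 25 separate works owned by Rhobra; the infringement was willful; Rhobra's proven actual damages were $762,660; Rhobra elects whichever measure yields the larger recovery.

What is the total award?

$619,700

Statutory damages: 25 × $10,660 = $266,500
Trebled: 3 × $266,500 = $799,500
Greater of actual damages ($762,660) or enhanced statutory damages ($799,500): $799,500
Costs: 10% of $799,500 = $79,950
Award plus costs: $799,500 + $79,950 = $879,450
Cap at $619,700: $879,450 exceeds the cap → $619,700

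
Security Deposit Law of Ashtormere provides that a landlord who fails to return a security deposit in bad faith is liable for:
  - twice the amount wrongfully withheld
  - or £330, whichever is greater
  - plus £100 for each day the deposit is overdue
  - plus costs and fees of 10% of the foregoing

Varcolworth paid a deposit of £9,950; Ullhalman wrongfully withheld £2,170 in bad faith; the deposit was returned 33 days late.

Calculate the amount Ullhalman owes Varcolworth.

£8,404

Doubled: 2 × £2,170 = £4,340
Minimum £330: £4,340 meets the minimum, no increase.
Late-return penalty: 33 × £100 = £3,300
Damages plus late penalty: £4,340 + £3,300 = £7,640
Costs and fees: 10% of £7,640 = £764
Total recovery: £7,640 + £764 = £8,404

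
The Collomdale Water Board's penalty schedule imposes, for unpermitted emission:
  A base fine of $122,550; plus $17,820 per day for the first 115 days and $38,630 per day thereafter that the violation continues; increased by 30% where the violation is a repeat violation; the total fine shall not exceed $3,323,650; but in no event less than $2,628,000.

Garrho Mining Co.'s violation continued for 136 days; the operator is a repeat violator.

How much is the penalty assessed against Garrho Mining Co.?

$3,323,650

First 115 days: 115 × $17,820 = $2,049,300
Remaining days: (136 − 115) × $38,630 = $811,230
Per-day component: $2,049,300 + $811,230 = $2,860,530
Base plus per-day: $122,550 + $2,860,530 = $2,983,080
Enhancement: 30% of $2,983,080 = $894,924
Enhanced fine: $2,983,080 + $894,924 = $3,878,004
Cap at $3,323,650: $3,878,004 exceeds the cap → $3,323,650
Minimum $2,628,000: $3,323,650 meets the minimum, no increase.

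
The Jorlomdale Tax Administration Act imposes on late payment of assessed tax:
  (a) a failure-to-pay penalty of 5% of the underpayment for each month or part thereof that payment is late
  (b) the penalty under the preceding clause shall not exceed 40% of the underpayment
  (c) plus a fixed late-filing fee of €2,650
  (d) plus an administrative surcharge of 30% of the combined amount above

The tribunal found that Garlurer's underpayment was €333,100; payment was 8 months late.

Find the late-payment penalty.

Accrued rate: 5% × 8 = 40%, capped at 40% → 40%
Failure-to-pay penalty: 40% of €333,100 = €133,240
Penalty before surcharge: €133,240 + €2,650 = €135,890
Administrative surcharge: 30% of €135,890 = €40,767
Total penalty: €135,890 + €40,767 = €176,657

€176,657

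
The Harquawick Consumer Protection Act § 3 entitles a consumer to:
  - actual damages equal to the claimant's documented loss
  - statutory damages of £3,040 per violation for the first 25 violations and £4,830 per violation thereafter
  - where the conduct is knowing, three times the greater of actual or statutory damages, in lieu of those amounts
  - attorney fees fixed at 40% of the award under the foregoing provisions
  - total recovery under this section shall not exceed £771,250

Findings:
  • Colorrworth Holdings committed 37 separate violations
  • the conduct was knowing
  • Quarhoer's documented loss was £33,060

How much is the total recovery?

First 25 violations: 25 × £3,040 = £76,000
Remaining violations: (37 − 25) × £4,830 = £57,960
Statutory damages: £76,000 + £57,960 = £133,960
Greater of actual damages (£33,060) or statutory damages (£133,960): £133,960
Trebled: 3 × £133,960 = £401,880
Attorney fees: 40% of £401,880 = £160,752
Total before cap: £401,880 + £160,752 = £562,632
Cap at £771,250: £562,632 is within the cap, no reduction.

£562,632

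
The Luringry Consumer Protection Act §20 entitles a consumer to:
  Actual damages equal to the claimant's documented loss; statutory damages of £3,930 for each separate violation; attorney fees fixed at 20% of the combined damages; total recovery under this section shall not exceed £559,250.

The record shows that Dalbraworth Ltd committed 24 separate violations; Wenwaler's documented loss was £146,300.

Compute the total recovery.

Statutory damages: 24 × £3,930 = £94,320
Combined damages: £146,300 + £94,320 = £240,620
Attorney fees: 20% of £240,620 = £48,124
Total before cap: £240,620 + £48,124 = £288,744
Cap at £559,250: £288,744 is within the cap, no reduction.

£288,744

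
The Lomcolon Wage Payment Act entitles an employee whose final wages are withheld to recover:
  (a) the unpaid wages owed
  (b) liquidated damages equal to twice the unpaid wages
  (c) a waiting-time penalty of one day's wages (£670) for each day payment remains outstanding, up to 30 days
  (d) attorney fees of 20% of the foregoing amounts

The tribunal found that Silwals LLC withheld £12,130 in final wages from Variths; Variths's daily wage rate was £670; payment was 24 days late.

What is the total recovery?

Doubled: 2 × £12,130 = £24,260
Penalty days: min(24, 30) = 24
Waiting-time penalty: 24 × £670 = £16,080
Subtotal: £12,130 + £24,260 + £16,080 = £52,470
Attorney fees: 20% of £52,470 = £10,494
Total award: £52,470 + £10,494 = £62,964

£62,964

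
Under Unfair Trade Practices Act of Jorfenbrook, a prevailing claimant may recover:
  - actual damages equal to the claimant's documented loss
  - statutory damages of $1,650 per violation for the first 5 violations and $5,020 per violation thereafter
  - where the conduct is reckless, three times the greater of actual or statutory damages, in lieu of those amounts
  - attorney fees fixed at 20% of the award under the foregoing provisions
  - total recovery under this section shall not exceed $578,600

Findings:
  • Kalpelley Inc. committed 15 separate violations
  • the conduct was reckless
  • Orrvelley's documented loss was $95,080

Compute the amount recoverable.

$342,288

First 5 violations: 5 × $1,650 = $8,250
Remaining violations: (15 − 5) × $5,020 = $50,200
Statutory damages: $8,250 + $50,200 = $58,450
Greater of actual damages ($95,080) or statutory damages ($58,450): $95,080
Trebled: 3 × $95,080 = $285,240
Attorney fees: 20% of $285,240 = $57,048
Total before cap: $285,240 + $57,048 = $342,288
Cap at $578,600: $342,288 is within the cap, no reduction.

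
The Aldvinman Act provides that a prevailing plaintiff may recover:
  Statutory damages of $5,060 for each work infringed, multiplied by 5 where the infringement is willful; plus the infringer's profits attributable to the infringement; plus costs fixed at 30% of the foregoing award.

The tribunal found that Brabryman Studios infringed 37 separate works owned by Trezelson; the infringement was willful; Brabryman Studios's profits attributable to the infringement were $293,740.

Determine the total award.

Statutory damages: 37 × $5,060 = $187,220
Multiplied by 5: 5 × $187,220 = $936,100
Combined award: $936,100 + $293,740 = $1,229,840
Costs: 30% of $1,229,840 = $368,952
Award plus costs: $1,229,840 + $368,952 = $1,598,792

$1,598,792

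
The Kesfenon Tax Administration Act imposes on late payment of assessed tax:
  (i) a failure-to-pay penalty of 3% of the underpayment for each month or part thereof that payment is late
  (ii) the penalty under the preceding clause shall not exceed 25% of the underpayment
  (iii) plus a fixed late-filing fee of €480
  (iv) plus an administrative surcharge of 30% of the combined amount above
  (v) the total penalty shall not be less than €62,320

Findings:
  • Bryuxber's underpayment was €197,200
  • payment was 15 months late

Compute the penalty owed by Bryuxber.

€64,714

Accrued rate: 3% × 15 = 45%, capped at 25% → 25%
Failure-to-pay penalty: 25% of €197,200 = €49,300
Penalty before surcharge: €49,300 + €480 = €49,780
Administrative surcharge: 30% of €49,780 = €14,934
Total penalty: €49,780 + €14,934 = €64,714
Minimum €62,320: €64,714 meets the minimum, no increase.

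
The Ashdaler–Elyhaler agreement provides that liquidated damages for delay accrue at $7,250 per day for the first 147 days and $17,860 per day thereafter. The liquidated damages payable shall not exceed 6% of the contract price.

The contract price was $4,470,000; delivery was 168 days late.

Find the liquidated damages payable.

First 147 days: 147 × $7,250 = $1,065,750
Remaining days: (168 − 147) × $17,860 = $375,060
Accrued per-day damages: $1,065,750 + $375,060 = $1,440,810
Cap: 6% of $4,470,000 = $268,200
Cap at $268,200: $1,440,810 exceeds the cap → $268,200

$268,200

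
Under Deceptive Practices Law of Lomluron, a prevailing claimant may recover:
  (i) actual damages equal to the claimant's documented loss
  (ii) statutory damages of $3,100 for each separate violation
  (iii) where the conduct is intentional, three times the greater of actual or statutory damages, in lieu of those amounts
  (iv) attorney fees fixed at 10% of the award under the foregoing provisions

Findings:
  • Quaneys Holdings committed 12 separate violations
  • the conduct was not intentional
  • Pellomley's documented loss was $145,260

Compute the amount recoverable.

Statutory damages: 12 × $3,100 = $37,200
Conduct not intentional: the in-lieu enhancement does not apply.
Actual plus statutory damages: $145,260 + $37,200 = $182,460
Attorney fees: 10% of $182,460 = $18,246
Total recovery: $182,460 + $18,246 = $200,706

$200,706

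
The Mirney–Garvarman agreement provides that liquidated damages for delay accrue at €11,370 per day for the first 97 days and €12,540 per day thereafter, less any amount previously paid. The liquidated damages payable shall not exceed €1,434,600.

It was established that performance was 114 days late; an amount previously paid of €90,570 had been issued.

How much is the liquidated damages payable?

First 97 days: 97 × €11,370 = €1,102,890
Remaining days: (114 − 97) × €12,540 = €213,180
Accrued per-day damages: €1,102,890 + €213,180 = €1,316,070
Less amount previously paid: €1,316,070 − €90,570 = €1,225,500
Cap at €1,434,600: €1,225,500 is within the cap, no reduction.

€1,225,500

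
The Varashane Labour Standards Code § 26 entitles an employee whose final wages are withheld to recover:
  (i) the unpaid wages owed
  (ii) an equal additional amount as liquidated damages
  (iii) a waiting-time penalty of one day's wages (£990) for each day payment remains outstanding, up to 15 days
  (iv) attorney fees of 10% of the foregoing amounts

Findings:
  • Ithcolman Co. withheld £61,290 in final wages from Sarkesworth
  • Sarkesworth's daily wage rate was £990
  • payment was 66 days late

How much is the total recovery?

Liquidated damages (equal amount): £61,290
Penalty days: min(66, 15) = 15
Waiting-time penalty: 15 × £990 = £14,850
Subtotal: £61,290 + £61,290 + £14,850 = £137,430
Attorney fees: 10% of £137,430 = £13,743
Total award: £137,430 + £13,743 = £151,173

Total award: £151,173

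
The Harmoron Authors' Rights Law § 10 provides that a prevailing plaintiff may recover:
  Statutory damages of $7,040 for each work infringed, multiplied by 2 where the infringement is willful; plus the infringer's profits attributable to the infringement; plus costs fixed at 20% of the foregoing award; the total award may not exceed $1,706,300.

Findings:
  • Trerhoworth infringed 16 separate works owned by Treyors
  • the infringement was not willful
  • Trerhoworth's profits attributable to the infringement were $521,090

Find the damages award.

$760,476

Statutory damages: 16 × $7,040 = $112,640
Infringement not willful: no ×2 enhancement.
Combined award: $112,640 + $521,090 = $633,730
Costs: 20% of $633,730 = $126,746
Award plus costs: $633,730 + $126,746 = $760,476
Cap at $1,706,300: $760,476 is within the cap, no reduction.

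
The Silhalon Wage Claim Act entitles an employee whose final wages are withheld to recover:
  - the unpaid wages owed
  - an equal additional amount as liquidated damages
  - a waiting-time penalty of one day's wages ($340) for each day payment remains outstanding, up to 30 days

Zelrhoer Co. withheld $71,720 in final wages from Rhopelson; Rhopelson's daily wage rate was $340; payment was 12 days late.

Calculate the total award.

Liquidated damages (equal amount): $71,720
Penalty days: min(12, 30) = 12
Waiting-time penalty: 12 × $340 = $4,080
Total award: $71,720 + $71,720 + $4,080 = $147,520

$147,520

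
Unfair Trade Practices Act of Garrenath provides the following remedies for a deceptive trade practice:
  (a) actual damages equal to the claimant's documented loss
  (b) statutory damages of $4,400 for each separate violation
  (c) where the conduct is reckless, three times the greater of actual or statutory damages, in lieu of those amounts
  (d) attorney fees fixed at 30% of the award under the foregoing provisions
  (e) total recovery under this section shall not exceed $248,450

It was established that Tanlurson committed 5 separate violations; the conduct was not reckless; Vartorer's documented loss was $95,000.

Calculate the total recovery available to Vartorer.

$152,100

Statutory damages: 5 × $4,400 = $22,000
Conduct not reckless: the in-lieu enhancement does not apply.
Actual plus statutory damages: $95,000 + $22,000 = $117,000
Attorney fees: 30% of $117,000 = $35,100
Total before cap: $117,000 + $35,100 = $152,100
Cap at $248,450: $152,100 is within the cap, no reduction.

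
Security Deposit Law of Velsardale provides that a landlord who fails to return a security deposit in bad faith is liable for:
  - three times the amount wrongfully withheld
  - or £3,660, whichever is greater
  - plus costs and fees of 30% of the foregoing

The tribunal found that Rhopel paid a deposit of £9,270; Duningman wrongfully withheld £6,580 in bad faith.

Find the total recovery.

Trebled: 3 × £6,580 = £19,740
Minimum £3,660: £19,740 meets the minimum, no increase.
Costs and fees: 30% of £19,740 = £5,922
Total recovery: £19,740 + £5,922 = £25,662

£25,662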